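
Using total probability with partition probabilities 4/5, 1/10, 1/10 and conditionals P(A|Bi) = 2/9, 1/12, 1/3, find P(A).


P(A) = P(A|B1)P(B1) + P(A|B2)P(B2) + P(A|B3)P(B3)
= 2/9*4/5 + 1/12*1/10 + 1/3*1/10
= 8/45 + 1/120 + 1/30 = 79/360

79/360


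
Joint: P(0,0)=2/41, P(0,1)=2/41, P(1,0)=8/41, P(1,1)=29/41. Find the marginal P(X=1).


P(X=1) = P(1,0)+P(1,1) = 8/41 + 29/41 = 37/41

37/41


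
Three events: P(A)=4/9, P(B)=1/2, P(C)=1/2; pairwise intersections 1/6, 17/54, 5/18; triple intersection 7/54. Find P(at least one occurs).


P(A∪B∪C) = P(A)+P(B)+P(C) - P(AB)-P(AC)-P(BC) + P(ABC)
= 4/9+1/2+1/2 - 1/6-17/54-5/18 + 7/54
= 22/27

22/27


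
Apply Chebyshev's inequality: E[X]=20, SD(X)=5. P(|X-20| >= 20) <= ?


k = 20/5 = 4
Chebyshev: P(|X-mu| >= k*sigma) <= 1/k^2 = 1/4^2 = 1/16

1/16


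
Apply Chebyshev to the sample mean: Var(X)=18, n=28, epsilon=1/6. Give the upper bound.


Var(Xbar) = Var(X)/n = 18/28
Chebyshev: P(|Xbar-mu| >= 1/6) <= Var(Xbar)/(1/6)^2 = (9/14)/(1/36) = 162/7
Bound exceeds 1, so trivial bound: 1

1


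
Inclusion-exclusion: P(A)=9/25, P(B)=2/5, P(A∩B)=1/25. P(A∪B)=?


P(A∪B) = P(A) + P(B) - P(A∩B)
= 9/25 + 2/5 - 1/25 = 18/25

18/25


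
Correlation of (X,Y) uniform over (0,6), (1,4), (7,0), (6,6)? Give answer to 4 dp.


Cov(X,Y) = -4.0000, Var(X) = 9.2500, Var(Y) = 6.0000
rho = Cov/(sqrt(VarX)*sqrt(VarY)) = -0.5369

-0.5369


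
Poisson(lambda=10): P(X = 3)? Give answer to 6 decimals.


P(X=3) = e^(-10) * 10^3 / 3!
≈ 0.00004539992976 * 1000 / 6
≈ 0.007567

0.007567


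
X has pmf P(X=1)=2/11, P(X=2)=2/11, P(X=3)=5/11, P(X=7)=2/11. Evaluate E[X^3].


E[X^3] = sum(x^3 * P(x))
= 1*2/11 + 8*2/11 + 27*5/11 + 343*2/11
= 839/11

839/11


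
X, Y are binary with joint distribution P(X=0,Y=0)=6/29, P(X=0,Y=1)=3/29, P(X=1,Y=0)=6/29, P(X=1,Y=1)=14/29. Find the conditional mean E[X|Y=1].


P(Y=1) = 17/29
E[X|Y=1] = (0*3 + 1*14)/17 = 14/17

14/17


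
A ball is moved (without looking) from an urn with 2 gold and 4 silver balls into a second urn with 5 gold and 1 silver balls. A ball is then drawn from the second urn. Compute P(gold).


P(transfer gold) = 2/6 = 1/3; P(transfer silver) = 2/3
If gold transferred: Urn II has 6 gold of 7, so P(gold|gold moved) = 6/7
If silver transferred: Urn II has 5 gold of 7, so P(gold|silver moved) = 5/7
By total probability: P(gold) = 1/3*6/7 + 2/3*5/7 = 16/21

16/21


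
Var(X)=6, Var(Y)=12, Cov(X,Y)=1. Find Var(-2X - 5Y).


Var(-2X - 5Y) = (-2)^2*Var(X) + (-5)^2*Var(Y) + 2*(-2)*(-5)*Cov(X,Y)
= 4*6 + 25*12 + 20*1
= 24 + 300 + 20 = 344

344


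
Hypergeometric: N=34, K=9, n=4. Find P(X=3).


P(X=3) = C(9,3)*C(25,1) / C(34,4)
= 84*25 / 46376
= 2100/46376 = 525/11594

525/11594


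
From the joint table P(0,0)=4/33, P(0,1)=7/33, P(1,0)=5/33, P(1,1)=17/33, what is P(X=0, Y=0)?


Read from table: P(X=0, Y=0) = 4/33

4/33


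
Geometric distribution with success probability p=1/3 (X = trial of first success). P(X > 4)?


P(X > 4) = P(first 4 trials all fail) = (1-p)^4 = (2/3)^4 = 16/81

16/81


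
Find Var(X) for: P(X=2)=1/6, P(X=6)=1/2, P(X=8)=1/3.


E[X] = 6, E[X^2] = 40
Var(X) = E[X^2] - (E[X])^2 = 40 - (6)^2 = 4

4


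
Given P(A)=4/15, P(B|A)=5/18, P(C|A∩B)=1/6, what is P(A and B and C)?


P(A∩B∩C) = P(A) * P(B|A) * P(C|A∩B)
= 4/15 * 5/18 * 1/6
= 2/27 * 1/6 = 1/81

1/81


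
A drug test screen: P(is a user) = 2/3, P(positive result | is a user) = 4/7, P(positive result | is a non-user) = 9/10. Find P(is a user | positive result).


P(A) = P(A|B)P(B) + P(A|B')P(B') = 4/7*2/3 + 9/10*1/3 = 143/210
P(B|A) = P(A|B)P(B)/P(A) = (8/21)/(143/210) = 80/143

80/143


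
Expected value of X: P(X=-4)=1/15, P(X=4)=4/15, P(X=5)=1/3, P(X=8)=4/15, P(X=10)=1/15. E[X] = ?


E[X] = sum(x * P(x))
= -4*1/15 + 4*4/15 + 5*1/3 + 8*4/15 + 10*1/15
= 79/15

79/15


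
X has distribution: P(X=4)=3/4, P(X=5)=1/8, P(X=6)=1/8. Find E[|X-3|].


E[|X-3|] = sum(g(x)*P(x))
= 1*3/4 + 2*1/8 + 3*1/8
= 11/8

11/8


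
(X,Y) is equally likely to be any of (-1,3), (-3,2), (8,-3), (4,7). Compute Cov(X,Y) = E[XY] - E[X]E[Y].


E[X]=2, E[Y]=9/4, E[XY]=-5/4
Cov(X,Y) = E[XY] - E[X]E[Y] = -5/4 - 2*9/4 = -23/4

-23/4


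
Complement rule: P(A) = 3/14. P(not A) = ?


P(A') = 1 - P(A) = 1 - 3/14 = 11/14

11/14


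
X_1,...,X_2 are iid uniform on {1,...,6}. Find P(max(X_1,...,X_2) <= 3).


P(max <= 3) = P(all X_i <= 3) = (P(X_1 <= 3))^2
= (3/6)^2 = (1/2)^2 = 1/4

1/4


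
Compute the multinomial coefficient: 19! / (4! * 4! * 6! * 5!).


19! = 121645100408832000
Denominator: 4!=24 * 4!=24 * 6!=720 * 5!=120
Coefficient = 121645100408832000 / 49766400 = 2444321880

2444321880


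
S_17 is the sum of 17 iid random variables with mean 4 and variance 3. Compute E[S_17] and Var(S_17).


E[S_n] = n*mu = 17*4 = 68
Var(S_n) = n*sigma^2 = 17*3 = 51

E[S_17]=68, Var(S_17)=51


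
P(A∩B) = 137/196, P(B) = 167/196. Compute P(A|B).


P(A|B) = P(A∩B)/P(B) = (137/196)/(167/196) = 137/167

137/167


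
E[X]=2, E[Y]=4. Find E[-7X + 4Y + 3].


E[-7X + 4Y + 3] = -7*E[X] + 4*E[Y] + 3
= (-7)*(2) + (4)*(4) + (3)
= -14 + 16 + 3 = 5

5


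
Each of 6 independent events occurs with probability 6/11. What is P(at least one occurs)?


P(at least one) = 1 - P(none)
P(none) = (1 - 6/11)^6 = (5/11)^6 = 15625/1771561
P(at least one) = 1 - 15625/1771561 = 1755936/1771561

1755936/1771561


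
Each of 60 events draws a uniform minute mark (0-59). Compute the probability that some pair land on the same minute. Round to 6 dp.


P(all different) = prod((60-i)/60 for i=0..59) = 0.000000
P(at least one match) = 1 - 0.000000 = 1.000000

1.000000


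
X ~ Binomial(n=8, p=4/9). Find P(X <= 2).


P(X<=2) = P(X=0) + P(X=1) + P(X=2)
= 390625/43046721 + 2500000/43046721 + 7000000/43046721
= 3296875/14348907

3296875/14348907


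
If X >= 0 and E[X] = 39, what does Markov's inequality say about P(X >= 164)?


Markov: P(X >= a) <= E[X]/a
P(X >= 164) <= 39/164

39/164


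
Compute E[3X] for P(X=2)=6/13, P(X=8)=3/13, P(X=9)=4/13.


E[3X] = sum(g(x)*P(x))
= 6*6/13 + 24*3/13 + 27*4/13
= 216/13

216/13


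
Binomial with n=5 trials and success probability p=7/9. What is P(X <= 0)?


P(X<=0) = P(X=0)
= 32/59049
= 32/59049

32/59049


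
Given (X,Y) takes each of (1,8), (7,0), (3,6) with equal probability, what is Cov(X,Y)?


E[X]=11/3, E[Y]=14/3, E[XY]=26/3
Cov(X,Y) = E[XY] - E[X]E[Y] = 26/3 - 11/3*14/3 = -76/9

-76/9


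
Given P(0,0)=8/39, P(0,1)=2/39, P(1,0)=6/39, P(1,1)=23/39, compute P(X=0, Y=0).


Read from table: P(X=0, Y=0) = 8/39

8/39


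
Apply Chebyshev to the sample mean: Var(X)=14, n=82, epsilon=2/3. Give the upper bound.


Var(Xbar) = Var(X)/n = 14/82
Chebyshev: P(|Xbar-mu| >= 2/3) <= Var(Xbar)/(2/3)^2 = (7/41)/(4/9) = 63/164

63/164


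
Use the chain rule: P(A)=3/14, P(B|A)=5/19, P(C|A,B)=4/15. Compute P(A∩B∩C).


P(A∩B∩C) = P(A) * P(B|A) * P(C|A∩B)
= 3/14 * 5/19 * 4/15
= 15/266 * 4/15 = 2/133

2/133


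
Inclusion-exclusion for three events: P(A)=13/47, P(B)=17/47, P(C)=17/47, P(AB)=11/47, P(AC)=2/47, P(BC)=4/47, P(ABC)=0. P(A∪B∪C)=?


P(A∪B∪C) = P(A)+P(B)+P(C) - P(AB)-P(AC)-P(BC) + P(ABC)
= 13/47+17/47+17/47 - 11/47-2/47-4/47 + 0
= 30/47

30/47


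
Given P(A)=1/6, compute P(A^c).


P(A') = 1 - P(A) = 1 - 1/6 = 5/6

5/6


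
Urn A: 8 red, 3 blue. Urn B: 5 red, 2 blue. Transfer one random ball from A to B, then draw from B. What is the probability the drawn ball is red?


P(transfer red) = 8/11; P(transfer blue) = 3/11
If red transferred: Urn II has 6 red of 8, so P(red|red moved) = 3/4
If blue transferred: Urn II has 5 red of 8, so P(red|blue moved) = 5/8
By total probability: P(red) = 8/11*3/4 + 3/11*5/8 = 63/88

63/88


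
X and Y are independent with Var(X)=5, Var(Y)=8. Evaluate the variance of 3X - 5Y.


Independence => Cov(X,Y)=0
Var(3X - 5Y) = 3^2*Var(X) + (-5)^2*Var(Y)
= 9*5 + 25*8 = 245

245


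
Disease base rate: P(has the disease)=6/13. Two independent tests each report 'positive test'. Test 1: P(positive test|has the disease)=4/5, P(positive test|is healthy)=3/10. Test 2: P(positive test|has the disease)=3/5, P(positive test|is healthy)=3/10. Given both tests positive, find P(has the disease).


After test 1: P(+) = 4/5*6/13 + 3/10*7/13 = 69/130
P(B|+) = (24/65)/(69/130) = 16/23
After test 2 (use post1 as new prior): P(+) = 3/5*16/23 + 3/10*7/23 = 117/230
P(B|+,+) = (48/115)/(117/230) = 32/39

32/39


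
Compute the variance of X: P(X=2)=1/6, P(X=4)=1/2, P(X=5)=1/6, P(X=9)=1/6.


E[X] = 14/3, E[X^2] = 79/3
Var(X) = E[X^2] - (E[X])^2 = 79/3 - (14/3)^2 = 41/9

41/9


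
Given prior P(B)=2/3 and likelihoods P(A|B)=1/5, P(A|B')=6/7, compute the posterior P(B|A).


P(A) = P(A|B)P(B) + P(A|B')P(B') = 1/5*2/3 + 6/7*1/3 = 44/105
P(B|A) = P(A|B)P(B)/P(A) = (2/15)/(44/105) = 7/22

7/22


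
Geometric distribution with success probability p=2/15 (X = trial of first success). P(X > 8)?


P(X > 8) = P(first 8 trials all fail) = (1-p)^8 = (13/15)^8 = 815730721/2562890625

815730721/2562890625


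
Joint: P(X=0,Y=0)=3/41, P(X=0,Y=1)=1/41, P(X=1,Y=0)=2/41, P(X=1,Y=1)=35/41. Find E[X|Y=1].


P(Y=1) = 36/41
E[X|Y=1] = (0*1 + 1*35)/36 = 35/36

35/36


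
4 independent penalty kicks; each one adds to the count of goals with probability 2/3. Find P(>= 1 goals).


P(at least one) = 1 - P(none)
P(none) = (1 - 2/3)^4 = (1/3)^4 = 1/81
P(at least one) = 1 - 1/81 = 80/81

80/81


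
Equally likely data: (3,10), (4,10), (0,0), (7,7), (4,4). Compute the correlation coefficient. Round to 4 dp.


Cov(X,Y) = 4.6800, Var(X) = 5.0400, Var(Y) = 14.5600
rho = Cov/(sqrt(VarX)*sqrt(VarY)) = 0.5463

0.5463


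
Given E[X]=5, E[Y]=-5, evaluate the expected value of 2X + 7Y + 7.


E[2X + 7Y + 7] = 2*E[X] + 7*E[Y] + 7
= (2)*(5) + (7)*(-5) + (7)
= 10 - 35 + 7 = -18

-18


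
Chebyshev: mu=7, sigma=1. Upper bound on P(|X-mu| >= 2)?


k = 2/1 = 2
Chebyshev: P(|X-mu| >= k*sigma) <= 1/k^2 = 1/2^2 = 1/4

1/4


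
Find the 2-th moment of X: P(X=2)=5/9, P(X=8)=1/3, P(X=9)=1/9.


E[X^2] = sum(x^2 * P(x))
= 4*5/9 + 64*1/3 + 81*1/9
= 293/9

293/9


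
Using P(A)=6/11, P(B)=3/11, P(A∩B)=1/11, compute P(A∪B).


P(A∪B) = P(A) + P(B) - P(A∩B)
= 6/11 + 3/11 - 1/11 = 8/11

8/11


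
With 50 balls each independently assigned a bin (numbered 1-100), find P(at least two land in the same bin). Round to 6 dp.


P(all different) = prod((100-i)/100 for i=0..49) = 0.000000
P(at least one match) = 1 - 0.000000 = 1.000000

1.000000


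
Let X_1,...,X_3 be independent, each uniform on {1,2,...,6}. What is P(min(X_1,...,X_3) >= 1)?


P(min >= 1) = P(all X_i >= 1) = (P(X_1 >= 1))^3
= (6/6)^3 = 1^3 = 1

1


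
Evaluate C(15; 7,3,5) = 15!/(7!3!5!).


15! = 1307674368000
Denominator: 7!=5040 * 3!=6 * 5!=120
Coefficient = 1307674368000 / 3628800 = 360360

360360


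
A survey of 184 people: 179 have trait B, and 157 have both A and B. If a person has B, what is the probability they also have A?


P(A|B) = P(A∩B)/P(B) = (157/184)/(179/184) = 157/179

157/179


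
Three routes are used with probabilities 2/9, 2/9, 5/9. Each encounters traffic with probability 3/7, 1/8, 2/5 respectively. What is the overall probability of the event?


P(A) = P(A|B1)P(B1) + P(A|B2)P(B2) + P(A|B3)P(B3)
= 3/7*2/9 + 1/8*2/9 + 2/5*5/9
= 2/21 + 1/36 + 2/9 = 29/84

29/84


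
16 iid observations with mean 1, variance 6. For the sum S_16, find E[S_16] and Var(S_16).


E[S_n] = n*mu = 16*1 = 16
Var(S_n) = n*sigma^2 = 16*6 = 96

E[S_16]=16, Var(S_16)=96


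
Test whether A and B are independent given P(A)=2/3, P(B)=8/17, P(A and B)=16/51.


P(A)*P(B) = 2/3*8/17 = 16/51
P(A∩B) = 16/51, which equals P(A)P(B), so independent

Yes, A and B are independent


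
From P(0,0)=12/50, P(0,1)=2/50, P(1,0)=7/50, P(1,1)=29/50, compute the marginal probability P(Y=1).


P(Y=1) = P(0,1)+P(1,1) = 2/50 + 29/50 = 31/50

31/50


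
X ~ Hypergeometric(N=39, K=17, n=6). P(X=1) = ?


P(X=1) = C(17,1)*C(22,5) / C(39,6)
= 17*26334 / 3262623
= 447678/3262623 = 66/481

66/481


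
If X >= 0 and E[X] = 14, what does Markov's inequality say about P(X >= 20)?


Markov: P(X >= a) <= E[X]/a
P(X >= 20) <= 14/20 = 7/10

7/10


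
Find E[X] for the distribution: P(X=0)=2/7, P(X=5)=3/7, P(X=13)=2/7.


E[X] = sum(x * P(x))
= 0*2/7 + 5*3/7 + 13*2/7
= 41/7

41/7


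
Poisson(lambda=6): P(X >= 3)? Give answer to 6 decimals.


P(X>=3) = 1 - P(X<=2) = 1 - (e^(-6)*6^0/0! + e^(-6)*6^1/1! + e^(-6)*6^2/2!)
≈ 1 - (0.0024787522 + 0.0148725131 + 0.0446175392)
= 1 - 0.0619688045 = 0.9380311955
≈ 0.938031

0.938031


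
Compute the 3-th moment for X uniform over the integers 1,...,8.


E[X^3] = (1/8) * sum(x^3 for x=1..8)
= 1296/8 = 162

162


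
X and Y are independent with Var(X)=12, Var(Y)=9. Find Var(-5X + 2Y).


Independence => Cov(X,Y)=0
Var(-5X + 2Y) = (-5)^2*Var(X) + 2^2*Var(Y)
= 25*12 + 4*9 = 336

336


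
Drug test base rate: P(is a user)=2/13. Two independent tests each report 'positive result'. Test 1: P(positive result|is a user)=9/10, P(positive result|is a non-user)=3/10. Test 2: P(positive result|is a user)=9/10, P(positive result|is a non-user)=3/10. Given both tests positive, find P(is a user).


After test 1: P(+) = 9/10*2/13 + 3/10*11/13 = 51/130
P(B|+) = (9/65)/(51/130) = 6/17
After test 2 (use post1 as new prior): P(+) = 9/10*6/17 + 3/10*11/17 = 87/170
P(B|+,+) = (27/85)/(87/170) = 18/29

18/29


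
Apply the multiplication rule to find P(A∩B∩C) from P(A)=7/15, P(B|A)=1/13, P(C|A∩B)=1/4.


P(A∩B∩C) = P(A) * P(B|A) * P(C|A∩B)
= 7/15 * 1/13 * 1/4
= 7/195 * 1/4 = 7/780

7/780


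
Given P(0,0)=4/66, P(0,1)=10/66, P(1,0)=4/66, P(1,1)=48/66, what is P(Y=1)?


P(Y=1) = P(0,1)+P(1,1) = 10/66 + 48/66 = 58/66 = 29/33

29/33


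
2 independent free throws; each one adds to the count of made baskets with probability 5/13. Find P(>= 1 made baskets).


P(at least one) = 1 - P(none)
P(none) = (1 - 5/13)^2 = (8/13)^2 = 64/169
P(at least one) = 1 - 64/169 = 105/169

105/169


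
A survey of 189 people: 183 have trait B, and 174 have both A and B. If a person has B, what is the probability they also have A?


P(A|B) = P(A∩B)/P(B) = (174/189)/(183/189) = 174/183 = 58/61

58/61


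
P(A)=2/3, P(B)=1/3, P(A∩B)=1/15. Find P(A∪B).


P(A∪B) = P(A) + P(B) - P(A∩B)
= 2/3 + 1/3 - 1/15 = 14/15

14/15


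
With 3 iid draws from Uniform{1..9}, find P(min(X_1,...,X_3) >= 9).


P(min >= 9) = P(all X_i >= 9) = (P(X_1 >= 9))^3
= (1/9)^3 = 1/729

1/729


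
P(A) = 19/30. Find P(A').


P(A') = 1 - P(A) = 1 - 19/30 = 11/30

11/30


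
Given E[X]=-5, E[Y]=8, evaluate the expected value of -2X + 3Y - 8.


E[-2X + 3Y - 8] = -2*E[X] + 3*E[Y] - 8
= (-2)*(-5) + (3)*(8) + (-8)
= 10 + 24 - 8 = 26

26


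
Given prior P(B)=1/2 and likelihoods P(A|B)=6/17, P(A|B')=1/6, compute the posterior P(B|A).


P(A) = P(A|B)P(B) + P(A|B')P(B') = 6/17*1/2 + 1/6*1/2 = 53/204
P(B|A) = P(A|B)P(B)/P(A) = (3/17)/(53/204) = 36/53

36/53


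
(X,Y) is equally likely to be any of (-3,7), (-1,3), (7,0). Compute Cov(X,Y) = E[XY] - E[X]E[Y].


E[X]=1, E[Y]=10/3, E[XY]=-8
Cov(X,Y) = E[XY] - E[X]E[Y] = -8 - 1*10/3 = -34/3

-34/3


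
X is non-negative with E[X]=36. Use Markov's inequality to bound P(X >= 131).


Markov: P(X >= a) <= E[X]/a
P(X >= 131) <= 36/131

36/131


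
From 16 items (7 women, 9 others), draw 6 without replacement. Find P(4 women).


P(X=4) = C(7,4)*C(9,2) / C(16,6)
= 35*36 / 8008
= 1260/8008 = 45/286

45/286


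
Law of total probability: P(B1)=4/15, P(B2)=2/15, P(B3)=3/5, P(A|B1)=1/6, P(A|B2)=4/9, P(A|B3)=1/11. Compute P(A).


P(A) = P(A|B1)P(B1) + P(A|B2)P(B2) + P(A|B3)P(B3)
= 1/6*4/15 + 4/9*2/15 + 1/11*3/5
= 2/45 + 8/135 + 3/55 = 47/297

47/297


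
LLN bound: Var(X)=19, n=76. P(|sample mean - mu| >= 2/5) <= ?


Var(Xbar) = Var(X)/n = 19/76
Chebyshev: P(|Xbar-mu| >= 2/5) <= Var(Xbar)/(2/5)^2 = (1/4)/(4/25) = 25/16
Bound exceeds 1, so trivial bound: 1

1


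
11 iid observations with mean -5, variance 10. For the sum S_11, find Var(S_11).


By independence, Var(S_n) = n*Var(X_1) = 11*10 = 110

110


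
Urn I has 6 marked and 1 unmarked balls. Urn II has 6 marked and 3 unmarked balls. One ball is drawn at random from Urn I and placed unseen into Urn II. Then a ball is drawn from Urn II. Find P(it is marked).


P(transfer marked) = 6/7; P(transfer unmarked) = 1/7
If marked transferred: Urn II has 7 marked of 10, so P(marked|marked moved) = 7/10
If unmarked transferred: Urn II has 6 marked of 10, so P(marked|unmarked moved) = 3/5
By total probability: P(marked) = 6/7*7/10 + 1/7*3/5 = 24/35

24/35


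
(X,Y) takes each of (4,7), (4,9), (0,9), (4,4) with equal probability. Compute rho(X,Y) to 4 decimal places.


Cov(X,Y) = -1.7500, Var(X) = 3.0000, Var(Y) = 4.1875
rho = Cov/(sqrt(VarX)*sqrt(VarY)) = -0.4937

-0.4937


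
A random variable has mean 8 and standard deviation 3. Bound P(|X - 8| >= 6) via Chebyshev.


k = 6/3 = 2
Chebyshev: P(|X-mu| >= k*sigma) <= 1/k^2 = 1/2^2 = 1/4

1/4


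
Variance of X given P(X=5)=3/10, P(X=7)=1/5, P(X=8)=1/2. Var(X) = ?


E[X] = 69/10, E[X^2] = 493/10
Var(X) = E[X^2] - (E[X])^2 = 493/10 - (69/10)^2 = 169/100

169/100


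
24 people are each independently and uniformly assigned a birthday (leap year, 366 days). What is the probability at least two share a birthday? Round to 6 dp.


P(all different) = prod((366-i)/366 for i=0..23) = 0.462654
P(at least one match) = 1 - 0.462654 = 0.537346

0.537346


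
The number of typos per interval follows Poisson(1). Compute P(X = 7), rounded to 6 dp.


P(X=7) = e^(-1) * 1^7 / 7!
≈ 0.3678794412 * 1 / 5040
≈ 0.000073

0.000073


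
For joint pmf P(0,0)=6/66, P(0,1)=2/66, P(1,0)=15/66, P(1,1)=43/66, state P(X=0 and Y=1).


Read from table: P(X=0, Y=1) = 2/66 = 1/33

1/33


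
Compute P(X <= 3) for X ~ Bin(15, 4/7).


P(X<=3) = P(X=0) + P(X=1) + P(X=2) + P(X=3)
= 14348907/4747561509943 + 286978140/4747561509943 + 382637520/678223072849 + 2210794560/678223072849
= 2636478801/678223072849

2636478801/678223072849


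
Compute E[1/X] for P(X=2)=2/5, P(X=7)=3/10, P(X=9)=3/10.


E[1/X] = sum(g(x)*P(x))
= 1/2*2/5 + 1/7*3/10 + 1/9*3/10
= 29/105

29/105


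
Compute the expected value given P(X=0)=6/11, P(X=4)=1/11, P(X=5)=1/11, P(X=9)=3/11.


E[X] = sum(x * P(x))
= 0*6/11 + 4*1/11 + 5*1/11 + 9*3/11
= 36/11

36/11


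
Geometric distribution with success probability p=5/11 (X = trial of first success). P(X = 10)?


P(X=10) = (1-p)^9 * p = (6/11)^9 * 5/11
= 10077696/2357947691 * 5/11 = 50388480/25937424601

50388480/25937424601


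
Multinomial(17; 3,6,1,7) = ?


17! = 355687428096000
Denominator: 3!=6 * 6!=720 * 1!=1 * 7!=5040
Coefficient = 355687428096000 / 21772800 = 16336320

16336320


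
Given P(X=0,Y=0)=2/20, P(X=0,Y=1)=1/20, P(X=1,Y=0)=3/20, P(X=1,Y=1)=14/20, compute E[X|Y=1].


P(Y=1) = 15/20
E[X|Y=1] = (0*1 + 1*14)/15 = 14/15

14/15


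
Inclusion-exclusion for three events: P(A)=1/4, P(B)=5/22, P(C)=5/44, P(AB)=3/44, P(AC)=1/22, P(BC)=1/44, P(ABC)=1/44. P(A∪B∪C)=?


P(A∪B∪C) = P(A)+P(B)+P(C) - P(AB)-P(AC)-P(BC) + P(ABC)
= 1/4+5/22+5/44 - 3/44-1/22-1/44 + 1/44
= 21/44

21/44


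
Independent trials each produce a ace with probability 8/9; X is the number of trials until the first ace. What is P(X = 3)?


P(X=3) = (1-p)^2 * p = (1/9)^2 * 8/9
= 1/81 * 8/9 = 8/729

8/729


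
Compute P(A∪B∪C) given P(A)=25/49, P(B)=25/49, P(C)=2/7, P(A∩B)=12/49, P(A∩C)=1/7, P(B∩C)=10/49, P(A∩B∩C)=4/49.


P(A∪B∪C) = P(A)+P(B)+P(C) - P(AB)-P(AC)-P(BC) + P(ABC)
= 25/49+25/49+2/7 - 12/49-1/7-10/49 + 4/49
= 39/49

39/49


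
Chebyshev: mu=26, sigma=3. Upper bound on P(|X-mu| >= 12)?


k = 12/3 = 4
Chebyshev: P(|X-mu| >= k*sigma) <= 1/k^2 = 1/4^2 = 1/16

1/16


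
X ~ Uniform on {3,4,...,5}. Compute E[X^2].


E[X^2] = (1/3) * sum(x^2 for x=3..5)
= 50/3

50/3


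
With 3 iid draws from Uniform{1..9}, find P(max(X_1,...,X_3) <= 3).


P(max <= 3) = P(all X_i <= 3) = (P(X_1 <= 3))^3
= (3/9)^3 = (1/3)^3 = 1/27

1/27


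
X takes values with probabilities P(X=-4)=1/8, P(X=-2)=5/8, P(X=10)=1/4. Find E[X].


E[X] = sum(x * P(x))
= -4*1/8 - 2*5/8 + 10*1/4
= 3/4

3/4


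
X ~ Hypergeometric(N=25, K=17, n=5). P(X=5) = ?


P(X=5) = C(17,5)*C(8,0) / C(25,5)
= 6188*1 / 53130
= 6188/53130 = 442/3795

442/3795


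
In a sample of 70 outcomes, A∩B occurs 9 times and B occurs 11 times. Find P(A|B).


P(A|B) = P(A∩B)/P(B) = (9/70)/(11/70) = 9/11

9/11


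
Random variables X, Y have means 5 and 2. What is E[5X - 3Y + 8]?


E[5X - 3Y + 8] = 5*E[X] - 3*E[Y] + 8
= (5)*(5) + (-3)*(2) + (8)
= 25 - 6 + 8 = 27

27


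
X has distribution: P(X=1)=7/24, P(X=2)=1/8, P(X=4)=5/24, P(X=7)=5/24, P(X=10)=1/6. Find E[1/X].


E[1/X] = sum(g(x)*P(x))
= 1*7/24 + 1/2*1/8 + 1/4*5/24 + 1/7*5/24 + 1/10*1/6
= 507/1120

507/1120


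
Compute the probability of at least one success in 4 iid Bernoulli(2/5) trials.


P(at least one) = 1 - P(none)
P(none) = (1 - 2/5)^4 = (3/5)^4 = 81/625
P(at least one) = 1 - 81/625 = 544/625

544/625


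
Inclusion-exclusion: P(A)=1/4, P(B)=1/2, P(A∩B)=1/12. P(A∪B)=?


P(A∪B) = P(A) + P(B) - P(A∩B)
= 1/4 + 1/2 - 1/12 = 2/3

2/3


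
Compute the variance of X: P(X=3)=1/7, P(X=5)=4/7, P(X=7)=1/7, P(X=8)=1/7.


E[X] = 38/7, E[X^2] = 222/7
Var(X) = E[X^2] - (E[X])^2 = 222/7 - (38/7)^2 = 110/49

110/49


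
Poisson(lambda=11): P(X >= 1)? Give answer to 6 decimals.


P(X>=1) = 1 - P(X<=0) = 1 - (e^(-11)*11^0/0!)
≈ 1 - 0.0000167017 = 0.9999832983
≈ 0.999983

0.999983


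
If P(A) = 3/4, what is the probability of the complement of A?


P(A') = 1 - P(A) = 1 - 3/4 = 1/4

1/4


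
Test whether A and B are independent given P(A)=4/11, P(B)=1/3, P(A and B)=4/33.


P(A)*P(B) = 4/11*1/3 = 4/33
P(A∩B) = 4/33, which equals P(A)P(B), so independent

Yes, A and B are independent


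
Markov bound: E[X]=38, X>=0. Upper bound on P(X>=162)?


Markov: P(X >= a) <= E[X]/a
P(X >= 162) <= 38/162 = 19/81

19/81


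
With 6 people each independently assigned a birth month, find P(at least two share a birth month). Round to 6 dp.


P(all different) = prod((12-i)/12 for i=0..5) = 0.222801
P(at least one match) = 1 - 0.222801 = 0.777199

0.777199


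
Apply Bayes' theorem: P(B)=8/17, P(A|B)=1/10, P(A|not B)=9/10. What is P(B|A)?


P(A) = P(A|B)P(B) + P(A|B')P(B') = 1/10*8/17 + 9/10*9/17 = 89/170
P(B|A) = P(A|B)P(B)/P(A) = (4/85)/(89/170) = 8/89

8/89


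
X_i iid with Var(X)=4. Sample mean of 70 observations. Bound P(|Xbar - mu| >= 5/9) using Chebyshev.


Var(Xbar) = Var(X)/n = 4/70
Chebyshev: P(|Xbar-mu| >= 5/9) <= Var(Xbar)/(5/9)^2 = (2/35)/(25/81) = 162/875

162/875


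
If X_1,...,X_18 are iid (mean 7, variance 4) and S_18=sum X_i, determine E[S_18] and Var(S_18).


E[S_n] = n*mu = 18*7 = 126
Var(S_n) = n*sigma^2 = 18*4 = 72

E[S_18]=126, Var(S_18)=72


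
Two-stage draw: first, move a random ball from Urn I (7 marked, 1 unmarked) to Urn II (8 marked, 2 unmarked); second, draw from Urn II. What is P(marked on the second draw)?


P(transfer marked) = 7/8; P(transfer unmarked) = 1/8
If marked transferred: Urn II has 9 marked of 11, so P(marked|marked moved) = 9/11
If unmarked transferred: Urn II has 8 marked of 11, so P(marked|unmarked moved) = 8/11
By total probability: P(marked) = 7/8*9/11 + 1/8*8/11 = 71/88

71/88


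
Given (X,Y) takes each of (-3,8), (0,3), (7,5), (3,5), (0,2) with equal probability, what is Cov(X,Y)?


E[X]=7/5, E[Y]=23/5, E[XY]=26/5
Cov(X,Y) = E[XY] - E[X]E[Y] = 26/5 - 7/5*23/5 = -31/25

-31/25


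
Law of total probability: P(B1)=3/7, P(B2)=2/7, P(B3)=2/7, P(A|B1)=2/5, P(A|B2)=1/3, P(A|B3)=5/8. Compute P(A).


P(A) = P(A|B1)P(B1) + P(A|B2)P(B2) + P(A|B3)P(B3)
= 2/5*3/7 + 1/3*2/7 + 5/8*2/7
= 6/35 + 2/21 + 5/28 = 187/420

187/420


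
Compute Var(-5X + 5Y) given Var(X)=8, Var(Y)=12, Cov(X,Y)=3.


Var(-5X + 5Y) = (-5)^2*Var(X) + 5^2*Var(Y) + 2*(-5)*5*Cov(X,Y)
= 25*8 + 25*12 - 50*3
= 200 + 300 - 150 = 350

350


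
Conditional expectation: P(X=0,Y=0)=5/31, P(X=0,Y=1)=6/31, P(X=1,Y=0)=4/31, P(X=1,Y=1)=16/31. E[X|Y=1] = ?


P(Y=1) = 22/31
E[X|Y=1] = (0*6 + 1*16)/22 = 16/22 = 8/11

8/11


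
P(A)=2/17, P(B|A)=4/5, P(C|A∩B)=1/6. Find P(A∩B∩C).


P(A∩B∩C) = P(A) * P(B|A) * P(C|A∩B)
= 2/17 * 4/5 * 1/6
= 8/85 * 1/6 = 4/255

4/255


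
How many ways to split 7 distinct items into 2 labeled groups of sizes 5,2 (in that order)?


7! = 5040
Denominator: 5!=120 * 2!=2
Coefficient = 5040 / 240 = 21

21


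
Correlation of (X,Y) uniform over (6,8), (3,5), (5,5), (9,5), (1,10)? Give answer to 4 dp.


Cov(X,Y) = -3.0800, Var(X) = 7.3600, Var(Y) = 4.2400
rho = Cov/(sqrt(VarX)*sqrt(VarY)) = -0.5514

-0.5514


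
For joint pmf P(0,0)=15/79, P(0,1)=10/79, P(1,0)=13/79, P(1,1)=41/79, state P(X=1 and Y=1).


Read from table: P(X=1, Y=1) = 41/79

41/79


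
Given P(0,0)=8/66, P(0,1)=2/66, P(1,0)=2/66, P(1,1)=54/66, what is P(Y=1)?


P(Y=1) = P(0,1)+P(1,1) = 2/66 + 54/66 = 56/66 = 28/33

28/33


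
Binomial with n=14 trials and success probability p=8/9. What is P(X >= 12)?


P(X>=12) = P(X=12) + P(X=13) + P(X=14)
= 6253472382976/22876792454961 + 7696581394432/22876792454961 + 4398046511104/22876792454961
= 6116033429504/7625597484987

6116033429504/7625597484987


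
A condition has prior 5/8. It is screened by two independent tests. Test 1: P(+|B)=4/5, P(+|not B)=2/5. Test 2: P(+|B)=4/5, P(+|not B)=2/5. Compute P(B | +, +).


After test 1: P(+) = 4/5*5/8 + 2/5*3/8 = 13/20
P(B|+) = (1/2)/(13/20) = 10/13
After test 2 (use post1 as new prior): P(+) = 4/5*10/13 + 2/5*3/13 = 46/65
P(B|+,+) = (8/13)/(46/65) = 20/23

20/23


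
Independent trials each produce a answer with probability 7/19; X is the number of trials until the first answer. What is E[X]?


For geometric (trials until first success), E[X] = 1/p = 1/(7/19) = 19/7

19/7


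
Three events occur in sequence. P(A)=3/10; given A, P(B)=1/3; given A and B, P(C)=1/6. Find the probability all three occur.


P(A∩B∩C) = P(A) * P(B|A) * P(C|A∩B)
= 3/10 * 1/3 * 1/6
= 1/10 * 1/6 = 1/60

1/60


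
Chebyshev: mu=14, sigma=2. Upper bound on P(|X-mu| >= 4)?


k = 4/2 = 2
Chebyshev: P(|X-mu| >= k*sigma) <= 1/k^2 = 1/2^2 = 1/4

1/4


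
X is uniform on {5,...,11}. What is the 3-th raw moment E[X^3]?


E[X^3] = (1/7) * sum(x^3 for x=5..11)
= 4256/7 = 608

608


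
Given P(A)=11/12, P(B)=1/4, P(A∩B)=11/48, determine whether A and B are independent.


P(A)*P(B) = 11/12*1/4 = 11/48
P(A∩B) = 11/48, which equals P(A)P(B), so independent

Yes, A and B are independent


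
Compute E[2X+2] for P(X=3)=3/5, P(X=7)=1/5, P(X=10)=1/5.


E[2X+2] = sum(g(x)*P(x))
= 8*3/5 + 16*1/5 + 22*1/5
= 62/5

62/5


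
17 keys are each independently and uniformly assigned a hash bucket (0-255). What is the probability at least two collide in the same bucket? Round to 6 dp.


P(all different) = prod((256-i)/256 for i=0..16) = 0.580976
P(at least one match) = 1 - 0.580976 = 0.419024

0.419024


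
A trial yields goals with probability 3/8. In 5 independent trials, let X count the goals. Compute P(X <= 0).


P(X<=0) = P(X=0)
= 3125/32768
= 3125/32768

3125/32768


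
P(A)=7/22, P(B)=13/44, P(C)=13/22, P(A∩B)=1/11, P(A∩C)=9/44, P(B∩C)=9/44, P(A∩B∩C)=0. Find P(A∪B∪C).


P(A∪B∪C) = P(A)+P(B)+P(C) - P(AB)-P(AC)-P(BC) + P(ABC)
= 7/22+13/44+13/22 - 1/11-9/44-9/44 + 0
= 31/44

31/44


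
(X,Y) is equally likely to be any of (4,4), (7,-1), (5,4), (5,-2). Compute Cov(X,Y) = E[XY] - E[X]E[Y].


E[X]=21/4, E[Y]=5/4, E[XY]=19/4
Cov(X,Y) = E[XY] - E[X]E[Y] = 19/4 - 21/4*5/4 = -29/16

-29/16


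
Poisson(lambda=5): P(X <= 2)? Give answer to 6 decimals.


P(X<=2) = e^(-5)*5^0/0! + e^(-5)*5^1/1! + e^(-5)*5^2/2!
≈ 0.0067379470 + 0.0336897350 + 0.0842243375
= 0.1246520195
≈ 0.124652

0.124652


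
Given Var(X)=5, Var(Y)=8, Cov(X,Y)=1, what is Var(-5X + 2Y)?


Var(-5X + 2Y) = (-5)^2*Var(X) + 2^2*Var(Y) + 2*(-5)*2*Cov(X,Y)
= 25*5 + 4*8 - 20*1
= 125 + 32 - 20 = 137

137


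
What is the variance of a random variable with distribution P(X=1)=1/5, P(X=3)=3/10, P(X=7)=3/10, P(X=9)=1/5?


E[X] = 5, E[X^2] = 169/5
Var(X) = E[X^2] - (E[X])^2 = 169/5 - (5)^2 = 44/5

44/5


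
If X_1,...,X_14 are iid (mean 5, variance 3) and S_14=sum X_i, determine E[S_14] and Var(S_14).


E[S_n] = n*mu = 14*5 = 70
Var(S_n) = n*sigma^2 = 14*3 = 42

E[S_14]=70, Var(S_14)=42


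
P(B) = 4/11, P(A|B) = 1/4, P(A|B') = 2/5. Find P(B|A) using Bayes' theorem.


P(A) = P(A|B)P(B) + P(A|B')P(B') = 1/4*4/11 + 2/5*7/11 = 19/55
P(B|A) = P(A|B)P(B)/P(A) = (1/11)/(19/55) = 5/19

5/19


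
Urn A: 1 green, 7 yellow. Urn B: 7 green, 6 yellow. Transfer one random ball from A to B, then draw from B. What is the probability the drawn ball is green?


P(transfer green) = 1/8; P(transfer yellow) = 7/8
If green transferred: Urn II has 8 green of 14, so P(green|green moved) = 4/7
If yellow transferred: Urn II has 7 green of 14, so P(green|yellow moved) = 1/2
By total probability: P(green) = 1/8*4/7 + 7/8*1/2 = 57/112

57/112


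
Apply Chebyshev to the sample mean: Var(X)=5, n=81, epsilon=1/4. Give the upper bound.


Var(Xbar) = Var(X)/n = 5/81
Chebyshev: P(|Xbar-mu| >= 1/4) <= Var(Xbar)/(1/4)^2 = (5/81)/(1/16) = 80/81

80/81


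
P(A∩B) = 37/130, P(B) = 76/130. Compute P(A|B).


P(A|B) = P(A∩B)/P(B) = (37/130)/(76/130) = 37/76

37/76


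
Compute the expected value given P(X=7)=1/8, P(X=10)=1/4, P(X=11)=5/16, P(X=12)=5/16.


E[X] = sum(x * P(x))
= 7*1/8 + 10*1/4 + 11*5/16 + 12*5/16
= 169/16

169/16


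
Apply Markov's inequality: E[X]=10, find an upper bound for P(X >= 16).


Markov: P(X >= a) <= E[X]/a
P(X >= 16) <= 10/16 = 5/8

5/8


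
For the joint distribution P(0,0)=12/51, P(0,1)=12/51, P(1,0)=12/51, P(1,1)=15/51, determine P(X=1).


P(X=1) = P(1,0)+P(1,1) = 12/51 + 15/51 = 27/51 = 9/17

9/17


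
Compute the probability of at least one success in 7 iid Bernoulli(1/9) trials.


P(at least one) = 1 - P(none)
P(none) = (1 - 1/9)^7 = (8/9)^7 = 2097152/4782969
P(at least one) = 1 - 2097152/4782969 = 2685817/4782969

2685817/4782969


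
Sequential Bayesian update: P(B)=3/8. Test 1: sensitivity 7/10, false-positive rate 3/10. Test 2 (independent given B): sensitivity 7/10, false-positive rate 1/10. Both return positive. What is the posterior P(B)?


After test 1: P(+) = 7/10*3/8 + 3/10*5/8 = 9/20
P(B|+) = (21/80)/(9/20) = 7/12
After test 2 (use post1 as new prior): P(+) = 7/10*7/12 + 1/10*5/12 = 9/20
P(B|+,+) = (49/120)/(9/20) = 49/54

49/54


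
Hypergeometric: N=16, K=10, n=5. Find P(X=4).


P(X=4) = C(10,4)*C(6,1) / C(16,5)
= 210*6 / 4368
= 1260/4368 = 15/52

15/52


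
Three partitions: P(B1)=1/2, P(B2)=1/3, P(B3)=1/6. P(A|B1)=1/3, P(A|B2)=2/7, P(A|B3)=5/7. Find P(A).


P(A) = P(A|B1)P(B1) + P(A|B2)P(B2) + P(A|B3)P(B3)
= 1/3*1/2 + 2/7*1/3 + 5/7*1/6
= 1/6 + 2/21 + 5/42 = 8/21

8/21


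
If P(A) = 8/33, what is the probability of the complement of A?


P(A') = 1 - P(A) = 1 - 8/33 = 25/33

25/33


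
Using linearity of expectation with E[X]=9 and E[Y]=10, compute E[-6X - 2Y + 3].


E[-6X - 2Y + 3] = -6*E[X] - 2*E[Y] + 3
= (-6)*(9) + (-2)*(10) + (3)
= -54 - 20 + 3 = -71

-71


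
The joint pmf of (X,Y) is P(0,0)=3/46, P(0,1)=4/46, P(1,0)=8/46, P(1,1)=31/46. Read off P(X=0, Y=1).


Read from table: P(X=0, Y=1) = 4/46 = 2/23

2/23


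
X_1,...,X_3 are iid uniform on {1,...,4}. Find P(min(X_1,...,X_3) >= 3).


P(min >= 3) = P(all X_i >= 3) = (P(X_1 >= 3))^3
= (2/4)^3 = (1/2)^3 = 1/8

1/8


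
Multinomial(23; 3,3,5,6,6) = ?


23! = 25852016738884976640000
Denominator: 3!=6 * 3!=6 * 5!=120 * 6!=720 * 6!=720
Coefficient = 25852016738884976640000 / 2239488000 = 11543717465280

11543717465280


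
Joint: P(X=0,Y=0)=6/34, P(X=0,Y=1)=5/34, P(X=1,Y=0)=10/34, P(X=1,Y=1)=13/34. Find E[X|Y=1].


P(Y=1) = 18/34
E[X|Y=1] = (0*5 + 1*13)/18 = 13/18

13/18


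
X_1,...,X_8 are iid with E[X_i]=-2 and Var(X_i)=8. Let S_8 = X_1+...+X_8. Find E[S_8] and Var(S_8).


E[S_n] = n*mu = 8*-2 = -16
Var(S_n) = n*sigma^2 = 8*8 = 64

E[S_8]=-16, Var(S_8)=64


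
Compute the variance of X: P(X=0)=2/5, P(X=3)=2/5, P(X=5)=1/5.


E[X] = 11/5, E[X^2] = 43/5
Var(X) = E[X^2] - (E[X])^2 = 43/5 - (11/5)^2 = 94/25

94/25


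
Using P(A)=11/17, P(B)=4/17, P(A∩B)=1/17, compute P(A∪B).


P(A∪B) = P(A) + P(B) - P(A∩B)
= 11/17 + 4/17 - 1/17 = 14/17

14/17


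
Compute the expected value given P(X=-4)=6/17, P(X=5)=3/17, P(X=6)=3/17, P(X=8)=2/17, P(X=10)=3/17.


E[X] = sum(x * P(x))
= -4*6/17 + 5*3/17 + 6*3/17 + 8*2/17 + 10*3/17
= 55/17

55/17


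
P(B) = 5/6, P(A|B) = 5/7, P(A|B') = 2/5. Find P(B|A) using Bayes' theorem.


P(A) = P(A|B)P(B) + P(A|B')P(B') = 5/7*5/6 + 2/5*1/6 = 139/210
P(B|A) = P(A|B)P(B)/P(A) = (25/42)/(139/210) = 125/139

125/139


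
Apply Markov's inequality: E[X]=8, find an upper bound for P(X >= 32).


Markov: P(X >= a) <= E[X]/a
P(X >= 32) <= 8/32 = 1/4

1/4


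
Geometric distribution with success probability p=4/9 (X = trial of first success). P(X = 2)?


P(X=2) = (1-p)^1 * p = (5/9)^1 * 4/9
= 5/9 * 4/9 = 20/81

20/81


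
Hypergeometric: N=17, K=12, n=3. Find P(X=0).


P(X=0) = C(12,0)*C(5,3) / C(17,3)
= 1*10 / 680
= 10/680 = 1/68

1/68


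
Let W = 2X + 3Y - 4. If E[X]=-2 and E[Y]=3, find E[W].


E[2X + 3Y - 4] = 2*E[X] + 3*E[Y] - 4
= (2)*(-2) + (3)*(3) + (-4)
= -4 + 9 - 4 = 1

1


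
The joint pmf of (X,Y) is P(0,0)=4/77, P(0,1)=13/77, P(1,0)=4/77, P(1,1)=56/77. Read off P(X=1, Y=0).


Read from table: P(X=1, Y=0) = 4/77

4/77


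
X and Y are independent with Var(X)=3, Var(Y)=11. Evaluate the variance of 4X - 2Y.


Independence => Cov(X,Y)=0
Var(4X - 2Y) = 4^2*Var(X) + (-2)^2*Var(Y)
= 16*3 + 4*11 = 92

92


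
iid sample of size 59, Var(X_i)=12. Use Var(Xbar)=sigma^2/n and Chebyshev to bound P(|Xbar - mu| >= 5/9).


Var(Xbar) = Var(X)/n = 12/59
Chebyshev: P(|Xbar-mu| >= 5/9) <= Var(Xbar)/(5/9)^2 = (12/59)/(25/81) = 972/1475

972/1475


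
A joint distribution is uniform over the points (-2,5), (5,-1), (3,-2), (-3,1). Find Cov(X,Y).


E[X]=3/4, E[Y]=3/4, E[XY]=-6
Cov(X,Y) = E[XY] - E[X]E[Y] = -6 - 3/4*3/4 = -105/16

-105/16


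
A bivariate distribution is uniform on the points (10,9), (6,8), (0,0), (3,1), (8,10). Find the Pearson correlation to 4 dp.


Cov(X,Y) = 13.9600, Var(X) = 12.6400, Var(Y) = 17.8400
rho = Cov/(sqrt(VarX)*sqrt(VarY)) = 0.9296

0.9296


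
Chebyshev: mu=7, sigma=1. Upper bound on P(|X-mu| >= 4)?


k = 4/1 = 4
Chebyshev: P(|X-mu| >= k*sigma) <= 1/k^2 = 1/4^2 = 1/16

1/16


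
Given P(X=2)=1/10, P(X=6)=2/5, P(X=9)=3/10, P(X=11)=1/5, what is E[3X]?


E[3X] = sum(g(x)*P(x))
= 6*1/10 + 18*2/5 + 27*3/10 + 33*1/5
= 45/2

45/2


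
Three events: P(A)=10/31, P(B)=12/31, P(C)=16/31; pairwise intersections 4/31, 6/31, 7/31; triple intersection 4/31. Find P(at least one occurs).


P(A∪B∪C) = P(A)+P(B)+P(C) - P(AB)-P(AC)-P(BC) + P(ABC)
= 10/31+12/31+16/31 - 4/31-6/31-7/31 + 4/31
= 25/31

25/31


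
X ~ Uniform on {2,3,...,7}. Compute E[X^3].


E[X^3] = (1/6) * sum(x^3 for x=2..7)
= 783/6 = 261/2

261/2


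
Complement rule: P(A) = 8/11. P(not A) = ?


P(A') = 1 - P(A) = 1 - 8/11 = 3/11

3/11


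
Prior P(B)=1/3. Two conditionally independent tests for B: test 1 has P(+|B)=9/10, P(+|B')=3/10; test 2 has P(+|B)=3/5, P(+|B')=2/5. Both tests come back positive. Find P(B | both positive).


After test 1: P(+) = 9/10*1/3 + 3/10*2/3 = 1/2
P(B|+) = (3/10)/(1/2) = 3/5
After test 2 (use post1 as new prior): P(+) = 3/5*3/5 + 2/5*2/5 = 13/25
P(B|+,+) = (9/25)/(13/25) = 9/13

9/13


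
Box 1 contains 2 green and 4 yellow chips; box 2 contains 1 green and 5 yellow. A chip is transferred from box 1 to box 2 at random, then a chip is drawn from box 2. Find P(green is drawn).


P(transfer green) = 2/6 = 1/3; P(transfer yellow) = 2/3
If green transferred: Urn II has 2 green of 7, so P(green|green moved) = 2/7
If yellow transferred: Urn II has 1 green of 7, so P(green|yellow moved) = 1/7
By total probability: P(green) = 1/3*2/7 + 2/3*1/7 = 4/21

4/21


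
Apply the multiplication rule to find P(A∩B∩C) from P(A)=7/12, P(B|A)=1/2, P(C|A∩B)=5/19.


P(A∩B∩C) = P(A) * P(B|A) * P(C|A∩B)
= 7/12 * 1/2 * 5/19
= 7/24 * 5/19 = 35/456

35/456


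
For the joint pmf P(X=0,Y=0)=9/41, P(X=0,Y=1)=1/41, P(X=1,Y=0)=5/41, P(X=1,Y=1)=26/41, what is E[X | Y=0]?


P(Y=0) = 14/41
E[X|Y=0] = (0*9 + 1*5)/14 = 5/14

5/14


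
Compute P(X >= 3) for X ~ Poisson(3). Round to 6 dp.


P(X>=3) = 1 - P(X<=2) = 1 - (e^(-3)*3^0/0! + e^(-3)*3^1/1! + e^(-3)*3^2/2!)
≈ 1 - (0.0497870684 + 0.1493612051 + 0.2240418077)
= 1 - 0.4231900812 = 0.5768099188
≈ 0.576810

0.576810


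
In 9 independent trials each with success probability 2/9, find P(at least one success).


P(at least one) = 1 - P(none)
P(none) = (1 - 2/9)^9 = (7/9)^9 = 40353607/387420489
P(at least one) = 1 - 40353607/387420489 = 347066882/387420489

347066882/387420489


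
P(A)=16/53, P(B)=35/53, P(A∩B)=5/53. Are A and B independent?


P(A)*P(B) = 16/53*35/53 = 560/2809
P(A∩B) = 5/53 != 560/2809, so not independent

No, A and B are not independent


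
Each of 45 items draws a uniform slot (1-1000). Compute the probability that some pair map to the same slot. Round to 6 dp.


P(all different) = prod((1000-i)/1000 for i=0..44) = 0.366037
P(at least one match) = 1 - 0.366037 = 0.633963

0.633963


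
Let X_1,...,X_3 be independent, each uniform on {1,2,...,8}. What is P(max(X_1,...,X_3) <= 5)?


P(max <= 5) = P(all X_i <= 5) = (P(X_1 <= 5))^3
= (5/8)^3 = 125/512

125/512


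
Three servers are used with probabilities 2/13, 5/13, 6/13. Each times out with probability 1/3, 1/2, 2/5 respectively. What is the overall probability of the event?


P(A) = P(A|B1)P(B1) + P(A|B2)P(B2) + P(A|B3)P(B3)
= 1/3*2/13 + 1/2*5/13 + 2/5*6/13
= 2/39 + 5/26 + 12/65 = 167/390

167/390


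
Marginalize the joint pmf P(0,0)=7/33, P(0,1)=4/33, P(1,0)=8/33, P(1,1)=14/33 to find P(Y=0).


P(Y=0) = P(0,0)+P(1,0) = 7/33 + 8/33 = 15/33 = 5/11

5/11


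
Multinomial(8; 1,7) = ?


8! = 40320
Denominator: 1!=1 * 7!=5040
Coefficient = 40320 / 5040 = 8

8


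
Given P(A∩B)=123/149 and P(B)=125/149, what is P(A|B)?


P(A|B) = P(A∩B)/P(B) = (123/149)/(125/149) = 123/125

123/125


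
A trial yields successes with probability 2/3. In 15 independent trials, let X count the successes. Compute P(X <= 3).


P(X<=3) = P(X=0) + P(X=1) + P(X=2) + P(X=3)
= 1/14348907 + 10/4782969 + 140/4782969 + 3640/14348907
= 4091/14348907

4091/14348907


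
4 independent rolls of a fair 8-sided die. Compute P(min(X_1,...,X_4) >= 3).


P(min >= 3) = P(all X_i >= 3) = (P(X_1 >= 3))^4
= (6/8)^4 = (3/4)^4 = 81/256

81/256


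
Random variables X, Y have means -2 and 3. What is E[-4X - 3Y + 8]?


E[-4X - 3Y + 8] = -4*E[X] - 3*E[Y] + 8
= (-4)*(-2) + (-3)*(3) + (8)
= 8 - 9 + 8 = 7

7


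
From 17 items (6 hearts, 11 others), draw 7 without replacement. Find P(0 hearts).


P(X=0) = C(6,0)*C(11,7) / C(17,7)
= 1*330 / 19448
= 330/19448 = 15/884

15/884


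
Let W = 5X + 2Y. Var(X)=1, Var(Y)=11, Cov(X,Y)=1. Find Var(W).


Var(5X + 2Y) = 5^2*Var(X) + 2^2*Var(Y) + 2*5*2*Cov(X,Y)
= 25*1 + 4*11 + 20*1
= 25 + 44 + 20 = 89

89
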